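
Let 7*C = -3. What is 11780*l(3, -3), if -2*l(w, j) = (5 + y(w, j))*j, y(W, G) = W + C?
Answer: 936510/7 ≈ 1.3379e+5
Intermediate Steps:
C = -3/7 (C = (⅐)*(-3) = -3/7 ≈ -0.42857)
y(W, G) = -3/7 + W (y(W, G) = W - 3/7 = -3/7 + W)
l(w, j) = -j*(32/7 + w)/2 (l(w, j) = -(5 + (-3/7 + w))*j/2 = -(32/7 + w)*j/2 = -j*(32/7 + w)/2)
11780*l(3, -3) = 11780*(-1/14*(-3)*(32 + 7*3)) = 11780*(-1/14*(-3)*(32 + 21)) = 11780*(-1/14*(-3)*53) = 11780*(159/14) = 936510/7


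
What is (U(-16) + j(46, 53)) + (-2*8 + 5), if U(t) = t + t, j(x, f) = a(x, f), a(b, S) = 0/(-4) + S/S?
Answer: -42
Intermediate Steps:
a(b, S) = 1 (a(b, S) = 0*(-1/4) + 1 = 0 + 1 = 1)
j(x, f) = 1
U(t) = 2*t
(U(-16) + j(46, 53)) + (-2*8 + 5) = (2*(-16) + 1) + (-2*8 + 5) = (-32 + 1) + (-16 + 5) = -31 - 11 = -42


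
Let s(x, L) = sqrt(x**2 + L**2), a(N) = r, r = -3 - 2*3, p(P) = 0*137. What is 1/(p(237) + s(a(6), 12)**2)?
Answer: 1/225 ≈ 0.0044444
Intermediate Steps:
p(P) = 0
r = -9 (r = -3 - 6 = -9)
a(N) = -9
s(x, L) = sqrt(L**2 + x**2)
1/(p(237) + s(a(6), 12)**2) = 1/(0 + (sqrt(12**2 + (-9)**2))**2) = 1/(0 + (sqrt(144 + 81))**2) = 1/(0 + (sqrt(225))**2) = 1/(0 + 15**2) = 1/(0 + 225) = 1/225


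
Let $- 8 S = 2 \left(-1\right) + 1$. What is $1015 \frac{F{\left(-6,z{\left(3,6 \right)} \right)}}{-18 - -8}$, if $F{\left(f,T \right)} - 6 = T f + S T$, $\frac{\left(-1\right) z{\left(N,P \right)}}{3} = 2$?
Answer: $- \frac{33495}{8} \approx -4186.9$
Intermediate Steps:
$z{\left(N,P \right)} = -6$ ($z{\left(N,P \right)} = \left(-3\right) 2 = -6$)
$S = \frac{1}{8}$ ($S = - \frac{2 \left(-1\right) + 1}{8} = - \frac{-2 + 1}{8} = \left(- \frac{1}{8}\right) \left(-1\right) = \frac{1}{8} \approx 0.125$)
$F{\left(f,T \right)} = 6 + \frac{T}{8} + T f$ ($F{\left(f,T \right)} = 6 + \left(T f + \frac{T}{8}\right) = 6 + \left(\frac{T}{8} + T f\right) = 6 + \frac{T}{8} + T f$)
$1015 \frac{F{\left(-6,z{\left(3,6 \right)} \right)}}{-18 - -8} = 1015 \frac{6 + \frac{1}{8} \left(-6\right) - -36}{-18 - -8} = 1015 \frac{6 - \frac{3}{4} + 36}{-18 + 8} = 1015 \frac{165}{4 \left(-10\right)} = 1015 \cdot \frac{165}{4} \left(- \frac{1}{10}\right) = 1015 \left(- \frac{33}{8}\right) = - \frac{33495}{8}$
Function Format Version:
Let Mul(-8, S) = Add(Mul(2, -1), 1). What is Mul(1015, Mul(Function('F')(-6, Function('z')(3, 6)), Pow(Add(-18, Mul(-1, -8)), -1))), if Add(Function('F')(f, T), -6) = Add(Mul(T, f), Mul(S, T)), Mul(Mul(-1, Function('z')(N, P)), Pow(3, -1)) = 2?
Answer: Rational(-33495, 8) ≈ -4186.9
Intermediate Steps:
Function('z')(N, P) = -6 (Function('z')(N, P) = Mul(-3, 2) = -6)
S = Rational(1, 8) (S = Mul(Rational(-1, 8), Add(Mul(2, -1), 1)) = Mul(Rational(-1, 8), Add(-2, 1)) = Mul(Rational(-1, 8), -1) = Rational(1, 8) ≈ 0.12500)
Function('F')(f, T) = Add(6, Mul(Rational(1, 8), T), Mul(T, f)) (Function('F')(f, T) = Add(6, Add(Mul(T, f), Mul(Rational(1, 8), T))) = Add(6, Add(Mul(Rational(1, 8), T), Mul(T, f))) = Add(6, Mul(Rational(1, 8), T), Mul(T, f)))
Mul(1015, Mul(Function('F')(-6, Function('z')(3, 6)), Pow(Add(-18, Mul(-1, -8)), -1))) = Mul(1015, Mul(Add(6, Mul(Rational(1, 8), -6), Mul(-6, -6)), Pow(Add(-18, Mul(-1, -8)), -1))) = Mul(1015, Mul(Add(6, Rational(-3, 4), 36), Pow(Add(-18, 8), -1))) = Mul(1015, Mul(Rational(165, 4), Pow(-10, -1))) = Mul(1015, Mul(Rational(165, 4), Rational(-1, 10))) = Mul(1015, Rational(-33, 8)) = Rational(-33495, 8)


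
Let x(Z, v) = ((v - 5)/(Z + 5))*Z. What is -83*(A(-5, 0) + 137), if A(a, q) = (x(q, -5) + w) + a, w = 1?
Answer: -11039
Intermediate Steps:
x(Z, v) = Z*(-5 + v)/(5 + Z) (x(Z, v) = ((-5 + v)/(5 + Z))*Z = Z*(-5 + v)/(5 + Z))
A(a, q) = 1 + a - 10*q/(5 + q) (A(a, q) = (q*(-5 - 5)/(5 + q) + 1) + a = (q*(-10)/(5 + q) + 1) + a = (-10*q/(5 + q) + 1) + a = (1 - 10*q/(5 + q)) + a = 1 + a - 10*q/(5 + q))
-83*(A(-5, 0) + 137) = -83*((-10*0 + (1 - 5)*(5 + 0))/(5 + 0) + 137) = -83*((0 - 4*5)/5 + 137) = -83*((0 - 20)/5 + 137) = -83*((1/5)*(-20) + 137) = -83*(-4 + 137) = -83*133 = -11039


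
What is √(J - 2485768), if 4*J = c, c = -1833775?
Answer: I*√11776847/2 ≈ 1715.9*I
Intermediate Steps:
J = -1833775/4 (J = (¼)*(-1833775) = -1833775/4 ≈ -4.5844e+5)
√(J - 2485768) = √(-1833775/4 - 2485768) = √(-11776847/4) = I*√11776847/2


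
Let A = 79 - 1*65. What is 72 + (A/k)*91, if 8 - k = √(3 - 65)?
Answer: 1376/9 + 91*I*√62/9 ≈ 152.89 + 79.615*I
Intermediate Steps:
k = 8 - I*√62 (k = 8 - √(3 - 65) = 8 - √(-62) = 8 - I*√62 ≈ 8.0 - 7.874*I)
A = 14 (A = 79 - 65 = 14)
72 + (A/k)*91 = 72 + (14/(8 - I*√62))*91 = 72 + 1274/(8 - I*√62)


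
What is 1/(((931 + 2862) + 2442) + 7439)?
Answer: 1/13674 ≈ 7.3132e-5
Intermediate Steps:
1/(((931 + 2862) + 2442) + 7439) = 1/((3793 + 2442) + 7439) = 1/(6235 + 7439) = 1/13674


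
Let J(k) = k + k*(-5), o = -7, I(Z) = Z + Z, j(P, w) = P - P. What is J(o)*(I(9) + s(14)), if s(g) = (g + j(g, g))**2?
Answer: 5992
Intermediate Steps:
j(P, w) = 0
I(Z) = 2*Z
s(g) = g**2 (s(g) = (g + 0)**2 = g**2)
J(k) = -4*k (J(k) = k - 5*k = -4*k)
J(o)*(I(9) + s(14)) = (-4*(-7))*(2*9 + 14**2) = 28*(18 + 196) = 28*214 = 5992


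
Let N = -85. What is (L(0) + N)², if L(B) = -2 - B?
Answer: 7569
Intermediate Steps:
(L(0) + N)² = ((-2 - 1*0) - 85)² = ((-2 + 0) - 85)² = (-2 - 85)² = (-87)² = 7569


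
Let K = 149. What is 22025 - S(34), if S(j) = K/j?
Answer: 748701/34 ≈ 22021.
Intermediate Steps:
S(j) = 149/j
22025 - S(34) = 22025 - 149/34 = 748701/34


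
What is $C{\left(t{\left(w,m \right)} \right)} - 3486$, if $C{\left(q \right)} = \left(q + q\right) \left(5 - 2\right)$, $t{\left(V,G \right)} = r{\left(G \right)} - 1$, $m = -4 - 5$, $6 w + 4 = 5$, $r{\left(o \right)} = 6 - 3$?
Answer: $-3474$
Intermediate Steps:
$r{\left(o \right)} = 3$ ($r{\left(o \right)} = 6 - 3 = 3$)
$w = \frac{1}{6}$ ($w = - \frac{2}{3} + \frac{1}{6} \cdot 5 = - \frac{2}{3} + \frac{5}{6} = \frac{1}{6} \approx 0.16667$)
$m = -9$
$t{\left(V,G \right)} = 2$ ($t{\left(V,G \right)} = 3 - 1 = 2$)
$C{\left(q \right)} = 6 q$ ($C{\left(q \right)} = 2 q \left(5 - 2\right) = 2 q 3 = 6 q$)
$C{\left(t{\left(w,m \right)} \right)} - 3486 = 6 \cdot 2 - 3486 = 12 - 3486 = -3474$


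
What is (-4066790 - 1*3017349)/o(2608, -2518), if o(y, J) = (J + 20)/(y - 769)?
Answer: 13027731621/2498 ≈ 5.2153e+6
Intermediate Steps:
o(y, J) = (20 + J)/(-769 + y)
(-4066790 - 1*3017349)/o(2608, -2518) = (-4066790 - 1*3017349)/(((20 - 2518)/(-769 + 2608))) = (-4066790 - 3017349)/((-2498/1839)) = -7084139/((1/1839)*(-2498)) = -7084139/(-2498/1839) = -7084139*(-1839/2498) = 13027731621/2498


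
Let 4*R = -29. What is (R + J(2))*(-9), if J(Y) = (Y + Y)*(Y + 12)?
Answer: -1755/4 ≈ -438.75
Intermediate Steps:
R = -29/4 (R = (1/4)*(-29) = -29/4 ≈ -7.2500)
J(Y) = 2*Y*(12 + Y) (J(Y) = (2*Y)*(12 + Y) = 2*Y*(12 + Y))
(R + J(2))*(-9) = (-29/4 + 2*2*(12 + 2))*(-9) = (-29/4 + 2*2*14)*(-9) = (-29/4 + 56)*(-9) = (195/4)*(-9) = -1755/4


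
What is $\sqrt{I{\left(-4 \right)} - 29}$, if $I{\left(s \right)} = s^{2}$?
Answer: $i \sqrt{13} \approx 3.6056 i$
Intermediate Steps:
$\sqrt{I{\left(-4 \right)} - 29} = \sqrt{\left(-4\right)^{2} - 29} = \sqrt{16 - 29} = \sqrt{-13} = i \sqrt{13}$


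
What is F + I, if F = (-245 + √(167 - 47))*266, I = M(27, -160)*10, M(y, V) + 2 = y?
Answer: -64920 + 532*√30 ≈ -62006.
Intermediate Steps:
M(y, V) = -2 + y
I = 250 (I = (-2 + 27)*10 = 25*10 = 250)
F = -65170 + 532*√30 (F = (-245 + √120)*266 = (-245 + 2*√30)*266 = -65170 + 532*√30 ≈ -62256.)
F + I = (-65170 + 532*√30) + 250 = -64920 + 532*√30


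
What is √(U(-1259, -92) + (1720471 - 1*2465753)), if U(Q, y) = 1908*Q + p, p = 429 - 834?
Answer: I*√3147859 ≈ 1774.2*I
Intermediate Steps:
p = -405
U(Q, y) = -405 + 1908*Q (U(Q, y) = 1908*Q - 405 = -405 + 1908*Q)
√(U(-1259, -92) + (1720471 - 1*2465753)) = √((-405 + 1908*(-1259)) + (1720471 - 1*2465753)) = √((-405 - 2402172) + (1720471 - 2465753)) = √(-2402577 - 745282) = √(-3147859) = I*√3147859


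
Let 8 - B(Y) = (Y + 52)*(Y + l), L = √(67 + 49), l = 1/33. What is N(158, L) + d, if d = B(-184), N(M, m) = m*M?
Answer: -24276 + 316*√29 ≈ -22574.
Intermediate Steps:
l = 1/33 ≈ 0.030303
L = 2*√29 (L = √116 = 2*√29 ≈ 10.770)
B(Y) = 8 - (52 + Y)*(1/33 + Y) (B(Y) = 8 - (Y + 52)*(Y + 1/33) = 8 - (52 + Y)*(1/33 + Y))
N(M, m) = M*m
d = -24276 (d = 212/33 - 1*(-184)² - 1717/33*(-184) = 212/33 - 1*33856 + 315928/33 = 212/33 - 33856 + 315928/33 = -24276)
N(158, L) + d = 158*(2*√29) - 24276 = 316*√29 - 24276 = -24276 + 316*√29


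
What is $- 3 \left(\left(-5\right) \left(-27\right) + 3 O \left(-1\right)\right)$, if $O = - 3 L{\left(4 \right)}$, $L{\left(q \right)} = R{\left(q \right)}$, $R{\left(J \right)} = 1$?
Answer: $-432$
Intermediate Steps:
$L{\left(q \right)} = 1$
$O = -3$ ($O = \left(-3\right) 1 = -3$)
$- 3 \left(\left(-5\right) \left(-27\right) + 3 O \left(-1\right)\right) = - 3 \left(\left(-5\right) \left(-27\right) + 3 \left(-3\right) \left(-1\right)\right) = - 3 \left(135 - -9\right) = - 3 \left(135 + 9\right) = \left(-3\right) 144 = -432$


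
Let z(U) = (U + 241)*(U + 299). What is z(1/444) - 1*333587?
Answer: -51556344047/197136 ≈ -2.6153e+5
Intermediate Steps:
z(U) = (241 + U)*(299 + U)
z(1/444) - 1*333587 = (72059 + (1/444)**2 + 540/444) - 1*333587 = (72059 + (1/444)**2 + 540*(1/444)) - 333587 = (72059 + 1/197136 + 45/37) - 333587 = 14205662785/197136 - 333587 = -51556344047/197136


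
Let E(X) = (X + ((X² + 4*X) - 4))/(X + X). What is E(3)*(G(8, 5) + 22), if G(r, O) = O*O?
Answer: 470/3 ≈ 156.67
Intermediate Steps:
G(r, O) = O²
E(X) = (-4 + X² + 5*X)/(2*X) (E(X) = (X + (-4 + X² + 4*X))/((2*X)) = (-4 + X² + 5*X)*(1/(2*X)) = (-4 + X² + 5*X)/(2*X))
E(3)*(G(8, 5) + 22) = ((½)*(-4 + 3*(5 + 3))/3)*(5² + 22) = ((½)*(⅓)*(-4 + 3*8))*(25 + 22) = ((½)*(⅓)*(-4 + 24))*47 = ((½)*(⅓)*20)*47 = (10/3)*47 = 470/3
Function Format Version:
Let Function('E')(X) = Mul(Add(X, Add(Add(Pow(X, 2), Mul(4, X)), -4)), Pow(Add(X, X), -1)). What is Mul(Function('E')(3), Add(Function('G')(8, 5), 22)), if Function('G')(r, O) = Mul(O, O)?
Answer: Rational(470, 3) ≈ 156.67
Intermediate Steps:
Function('G')(r, O) = Pow(O, 2)
Function('E')(X) = Mul(Rational(1, 2), Pow(X, -1), Add(-4, Pow(X, 2), Mul(5, X))) (Function('E')(X) = Mul(Add(X, Add(-4, Pow(X, 2), Mul(4, X))), Pow(Mul(2, X), -1)) = Mul(Add(-4, Pow(X, 2), Mul(5, X)), Mul(Rational(1, 2), Pow(X, -1))) = Mul(Rational(1, 2), Pow(X, -1), Add(-4, Pow(X, 2), Mul(5, X))))
Mul(Function('E')(3), Add(Function('G')(8, 5), 22)) = Mul(Mul(Rational(1, 2), Pow(3, -1), Add(-4, Mul(3, Add(5, 3)))), Add(Pow(5, 2), 22)) = Mul(Mul(Rational(1, 2), Rational(1, 3), Add(-4, Mul(3, 8))), Add(25, 22)) = Mul(Mul(Rational(1, 2), Rational(1, 3), Add(-4, 24)), 47) = Mul(Mul(Rational(1, 2), Rational(1, 3), 20), 47) = Mul(Rational(10, 3), 47) = Rational(470, 3)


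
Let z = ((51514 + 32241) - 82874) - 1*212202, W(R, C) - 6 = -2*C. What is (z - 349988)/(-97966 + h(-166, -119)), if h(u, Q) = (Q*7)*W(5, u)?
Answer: 561309/379520 ≈ 1.4790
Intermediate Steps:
W(R, C) = 6 - 2*C
z = -211321 (z = (83755 - 82874) - 212202 = 881 - 212202 = -211321)
h(u, Q) = 7*Q*(6 - 2*u) (h(u, Q) = (Q*7)*(6 - 2*u) = (7*Q)*(6 - 2*u) = 7*Q*(6 - 2*u))
(z - 349988)/(-97966 + h(-166, -119)) = (-211321 - 349988)/(-97966 + 14*(-119)*(3 - 1*(-166))) = -561309/(-97966 + 14*(-119)*(3 + 166)) = -561309/(-97966 + 14*(-119)*169) = -561309/(-97966 - 281554) = -561309/(-379520) = -561309*(-1/379520) = 561309/379520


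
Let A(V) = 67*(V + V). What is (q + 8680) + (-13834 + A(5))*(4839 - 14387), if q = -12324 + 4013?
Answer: 125690241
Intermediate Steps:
A(V) = 134*V (A(V) = 67*(2*V) = 134*V)
q = -8311
(q + 8680) + (-13834 + A(5))*(4839 - 14387) = (-8311 + 8680) + (-13834 + 134*5)*(4839 - 14387) = 369 + (-13834 + 670)*(-9548) = 369 - 13164*(-9548) = 369 + 125689872 = 125690241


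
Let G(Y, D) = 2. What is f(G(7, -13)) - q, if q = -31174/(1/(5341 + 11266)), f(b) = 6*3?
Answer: 517706636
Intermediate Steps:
f(b) = 18
q = -517706618 (q = -31174/(1/16607) = -31174/1/16607 = -31174*16607 = -517706618)
f(G(7, -13)) - q = 18 - 1*(-517706618) = 18 + 517706618 = 517706636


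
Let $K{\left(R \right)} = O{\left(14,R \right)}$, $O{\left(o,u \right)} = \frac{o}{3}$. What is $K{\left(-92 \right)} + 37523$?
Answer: $\frac{112583}{3} \approx 37528.0$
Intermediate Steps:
$O{\left(o,u \right)} = \frac{o}{3}$ ($O{\left(o,u \right)} = o \frac{1}{3} = \frac{o}{3}$)
$K{\left(R \right)} = \frac{14}{3}$ ($K{\left(R \right)} = \frac{1}{3} \cdot 14 = \frac{14}{3}$)
$K{\left(-92 \right)} + 37523 = \frac{14}{3} + 37523 = \frac{112583}{3}$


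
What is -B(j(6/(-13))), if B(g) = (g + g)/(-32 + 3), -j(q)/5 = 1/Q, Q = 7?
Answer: -10/203 ≈ -0.049261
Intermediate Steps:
j(q) = -5/7
B(g) = -2*g/29 (B(g) = (2*g)/(-29) = (2*g)*(-1/29) = -2*g/29)
-B(j(6/(-13))) = -(-2)*(-5)/(29*7) = -1*10/203 = -10/203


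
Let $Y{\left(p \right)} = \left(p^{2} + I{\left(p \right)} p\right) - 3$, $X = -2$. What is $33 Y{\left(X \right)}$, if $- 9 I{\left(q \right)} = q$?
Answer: $\frac{55}{3} \approx 18.333$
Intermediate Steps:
$I{\left(q \right)} = - \frac{q}{9}$
$Y{\left(p \right)} = -3 + \frac{8 p^{2}}{9}$ ($Y{\left(p \right)} = \left(p^{2} + - \frac{p}{9} p\right) - 3 = \left(p^{2} - \frac{p^{2}}{9}\right) - 3 = \frac{8 p^{2}}{9} - 3 = -3 + \frac{8 p^{2}}{9}$)
$33 Y{\left(X \right)} = 33 \left(-3 + \frac{8 \left(-2\right)^{2}}{9}\right) = 33 \left(-3 + \frac{8}{9} \cdot 4\right) = 33 \left(-3 + \frac{32}{9}\right) = 33 \cdot \frac{5}{9} = \frac{55}{3}$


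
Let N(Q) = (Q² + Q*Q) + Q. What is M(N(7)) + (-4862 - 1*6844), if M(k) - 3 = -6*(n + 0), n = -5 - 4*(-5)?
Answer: -11793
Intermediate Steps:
n = 15 (n = -5 + 20 = 15)
N(Q) = Q + 2*Q² (N(Q) = (Q² + Q²) + Q = 2*Q² + Q = Q + 2*Q²)
M(k) = -87 (M(k) = 3 - 6*(15 + 0) = 3 - 6*15 = 3 - 90 = -87)
M(N(7)) + (-4862 - 1*6844) = -87 + (-4862 - 1*6844) = -87 + (-4862 - 6844) = -87 - 11706 = -11793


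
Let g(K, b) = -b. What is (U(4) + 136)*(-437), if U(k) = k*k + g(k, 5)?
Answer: -64239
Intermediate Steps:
U(k) = -5 + k² (U(k) = k*k - 1*5 = k² - 5 = -5 + k²)
(U(4) + 136)*(-437) = ((-5 + 4²) + 136)*(-437) = ((-5 + 16) + 136)*(-437) = (11 + 136)*(-437) = 147*(-437) = -64239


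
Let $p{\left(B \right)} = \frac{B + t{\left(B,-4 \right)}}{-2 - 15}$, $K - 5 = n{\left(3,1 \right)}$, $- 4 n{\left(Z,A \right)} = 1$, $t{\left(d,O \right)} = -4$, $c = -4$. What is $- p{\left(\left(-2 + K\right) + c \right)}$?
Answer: $- \frac{21}{68} \approx -0.30882$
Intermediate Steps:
$n{\left(Z,A \right)} = - \frac{1}{4}$ ($n{\left(Z,A \right)} = \left(- \frac{1}{4}\right) 1 = - \frac{1}{4}$)
$K = \frac{19}{4}$ ($K = 5 - \frac{1}{4} = \frac{19}{4} \approx 4.75$)
$p{\left(B \right)} = \frac{4}{17} - \frac{B}{17}$ ($p{\left(B \right)} = \frac{B - 4}{-2 - 15} = \frac{-4 + B}{-17} = \left(-4 + B\right) \left(- \frac{1}{17}\right) = \frac{4}{17} - \frac{B}{17}$)
$- p{\left(\left(-2 + K\right) + c \right)} = - (\frac{4}{17} - \frac{\left(-2 + \frac{19}{4}\right) - 4}{17}) = - (\frac{4}{17} - \frac{\frac{11}{4} - 4}{17}) = - (\frac{4}{17} - - \frac{5}{68}) = - (\frac{4}{17} + \frac{5}{68}) = \left(-1\right) \frac{21}{68} = - \frac{21}{68}$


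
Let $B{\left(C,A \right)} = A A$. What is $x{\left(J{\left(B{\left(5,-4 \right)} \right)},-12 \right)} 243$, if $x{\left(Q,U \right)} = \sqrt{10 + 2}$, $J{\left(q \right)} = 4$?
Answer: $486 \sqrt{3} \approx 841.78$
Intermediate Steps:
$B{\left(C,A \right)} = A^{2}$
$x{\left(Q,U \right)} = 2 \sqrt{3}$ ($x{\left(Q,U \right)} = \sqrt{12} = 2 \sqrt{3}$)
$x{\left(J{\left(B{\left(5,-4 \right)} \right)},-12 \right)} 243 = 2 \sqrt{3} \cdot 243 = 486 \sqrt{3}$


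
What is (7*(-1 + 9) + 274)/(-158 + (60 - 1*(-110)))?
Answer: 55/2 ≈ 27.500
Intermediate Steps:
(7*(-1 + 9) + 274)/(-158 + (60 - 1*(-110))) = (7*8 + 274)/(-158 + (60 + 110)) = (56 + 274)/(-158 + 170) = 330/12 = 330*(1/12) = 55/2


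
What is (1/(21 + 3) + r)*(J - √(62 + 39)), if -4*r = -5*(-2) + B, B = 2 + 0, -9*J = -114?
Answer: -1349/36 + 71*√101/24 ≈ -7.7413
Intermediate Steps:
J = 38/3 (J = -⅑*(-114) = 38/3 ≈ 12.667)
B = 2
r = -3 (r = -(-5*(-2) + 2)/4 = -(10 + 2)/4 = -¼*12 = -3)
(1/(21 + 3) + r)*(J - √(62 + 39)) = (1/(21 + 3) - 3)*(38/3 - √(62 + 39)) = (1/24 - 3)*(38/3 - √101) = -71*(38/3 - √101)/24 = -1349/36 + 71*√101/24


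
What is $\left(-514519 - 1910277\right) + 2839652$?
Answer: $414856$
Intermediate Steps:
$\left(-514519 - 1910277\right) + 2839652 = -2424796 + 2839652 = 414856$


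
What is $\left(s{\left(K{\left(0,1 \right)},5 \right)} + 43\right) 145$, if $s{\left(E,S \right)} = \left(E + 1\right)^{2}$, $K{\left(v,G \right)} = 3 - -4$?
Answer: $15515$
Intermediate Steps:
$K{\left(v,G \right)} = 7$ ($K{\left(v,G \right)} = 3 + 4 = 7$)
$s{\left(E,S \right)} = \left(1 + E\right)^{2}$
$\left(s{\left(K{\left(0,1 \right)},5 \right)} + 43\right) 145 = \left(\left(1 + 7\right)^{2} + 43\right) 145 = \left(8^{2} + 43\right) 145 = \left(64 + 43\right) 145 = 107 \cdot 145 = 15515$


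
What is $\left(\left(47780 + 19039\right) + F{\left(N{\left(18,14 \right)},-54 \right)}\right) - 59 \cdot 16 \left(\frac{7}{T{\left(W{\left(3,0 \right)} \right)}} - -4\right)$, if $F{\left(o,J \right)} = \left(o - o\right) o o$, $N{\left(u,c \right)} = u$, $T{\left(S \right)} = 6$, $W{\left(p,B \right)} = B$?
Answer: $\frac{185825}{3} \approx 61942.0$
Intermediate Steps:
$F{\left(o,J \right)} = 0$ ($F{\left(o,J \right)} = 0 o o = 0 o = 0$)
$\left(\left(47780 + 19039\right) + F{\left(N{\left(18,14 \right)},-54 \right)}\right) - 59 \cdot 16 \left(\frac{7}{T{\left(W{\left(3,0 \right)} \right)}} - -4\right) = \left(\left(47780 + 19039\right) + 0\right) - 59 \cdot 16 \left(\frac{7}{6} - -4\right) = \left(66819 + 0\right) - 944 \left(7 \cdot \frac{1}{6} + 4\right) = 66819 - 944 \left(\frac{7}{6} + 4\right) = 66819 - 944 \cdot \frac{31}{6} = 66819 - \frac{14632}{3} = \frac{185825}{3}$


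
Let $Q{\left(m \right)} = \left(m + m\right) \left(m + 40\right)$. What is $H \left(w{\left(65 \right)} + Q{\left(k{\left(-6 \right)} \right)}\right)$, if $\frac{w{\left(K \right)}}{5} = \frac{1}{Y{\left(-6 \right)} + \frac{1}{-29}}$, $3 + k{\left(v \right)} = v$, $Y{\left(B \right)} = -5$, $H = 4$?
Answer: $- \frac{163226}{73} \approx -2236.0$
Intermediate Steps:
$k{\left(v \right)} = -3 + v$
$Q{\left(m \right)} = 2 m \left(40 + m\right)$
$w{\left(K \right)} = - \frac{145}{146}$ ($w{\left(K \right)} = \frac{5}{-5 + \frac{1}{-29}} = \frac{5}{-5 - \frac{1}{29}} = \frac{5}{- \frac{146}{29}} = 5 \left(- \frac{29}{146}\right) = - \frac{145}{146}$)
$H \left(w{\left(65 \right)} + Q{\left(k{\left(-6 \right)} \right)}\right) = 4 \left(- \frac{145}{146} + 2 \left(-3 - 6\right) \left(40 - 9\right)\right) = 4 \left(- \frac{145}{146} + 2 \left(-9\right) \left(40 - 9\right)\right) = 4 \left(- \frac{145}{146} + 2 \left(-9\right) 31\right) = 4 \left(- \frac{145}{146} - 558\right) = 4 \left(- \frac{81613}{146}\right) = - \frac{163226}{73}$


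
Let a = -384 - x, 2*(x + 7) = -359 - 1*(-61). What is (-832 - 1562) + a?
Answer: -2622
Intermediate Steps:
x = -156 (x = -7 + (-359 - 1*(-61))/2 = -7 + (-359 + 61)/2 = -7 + (½)*(-298) = -7 - 149 = -156)
a = -228 (a = -384 - 1*(-156) = -384 + 156 = -228)
(-832 - 1562) + a = (-832 - 1562) - 228 = -2394 - 228 = -2622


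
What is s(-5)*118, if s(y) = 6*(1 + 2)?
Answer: 2124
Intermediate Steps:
s(y) = 18 (s(y) = 6*3 = 18)
s(-5)*118 = 18*118 = 2124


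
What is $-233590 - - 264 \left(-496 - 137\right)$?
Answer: $-400702$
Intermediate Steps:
$-233590 - - 264 \left(-496 - 137\right) = -233590 - \left(-264\right) \left(-633\right) = -233590 - 167112 = -400702$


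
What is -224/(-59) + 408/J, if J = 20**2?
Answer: 14209/2950 ≈ 4.8166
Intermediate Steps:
J = 400
-224/(-59) + 408/J = -224/(-59) + 408/400 = -224*(-1/59) + 408*(1/400) = 224/59 + 51/50 = 14209/2950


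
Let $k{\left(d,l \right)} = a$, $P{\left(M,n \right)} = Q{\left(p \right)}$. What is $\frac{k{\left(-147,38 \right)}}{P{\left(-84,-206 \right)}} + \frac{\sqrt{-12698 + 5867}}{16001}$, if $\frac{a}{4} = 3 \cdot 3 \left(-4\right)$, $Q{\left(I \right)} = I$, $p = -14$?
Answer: $\frac{72}{7} + \frac{3 i \sqrt{759}}{16001} \approx 10.286 + 0.0051653 i$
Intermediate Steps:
$a = -144$ ($a = 4 \cdot 3 \cdot 3 \left(-4\right) = 4 \cdot 9 \left(-4\right) = 4 \left(-36\right) = -144$)
$P{\left(M,n \right)} = -14$
$k{\left(d,l \right)} = -144$
$\frac{k{\left(-147,38 \right)}}{P{\left(-84,-206 \right)}} + \frac{\sqrt{-12698 + 5867}}{16001} = - \frac{144}{-14} + \frac{\sqrt{-12698 + 5867}}{16001} = \left(-144\right) \left(- \frac{1}{14}\right) + \sqrt{-6831} \cdot \frac{1}{16001} = \frac{72}{7} + 3 i \sqrt{759} \cdot \frac{1}{16001} = \frac{72}{7} + \frac{3 i \sqrt{759}}{16001}$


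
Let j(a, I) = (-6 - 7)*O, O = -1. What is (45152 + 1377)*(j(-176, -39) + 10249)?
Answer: 477480598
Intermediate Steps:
j(a, I) = 13 (j(a, I) = (-6 - 7)*(-1) = -13*(-1) = 13)
(45152 + 1377)*(j(-176, -39) + 10249) = (45152 + 1377)*(13 + 10249) = 46529*10262 = 477480598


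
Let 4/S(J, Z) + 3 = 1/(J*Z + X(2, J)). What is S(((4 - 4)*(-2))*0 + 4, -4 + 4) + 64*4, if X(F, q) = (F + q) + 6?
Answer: 8912/35 ≈ 254.63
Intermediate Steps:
X(F, q) = 6 + F + q
S(J, Z) = 4/(-3 + 1/(8 + J + J*Z)) (S(J, Z) = 4/(-3 + 1/(J*Z + (6 + 2 + J))) = 4/(-3 + 1/(J*Z + (8 + J))) = 4/(-3 + 1/(8 + J + J*Z)))
S(((4 - 4)*(-2))*0 + 4, -4 + 4) + 64*4 = 4*(-8 - (((4 - 4)*(-2))*0 + 4) - (((4 - 4)*(-2))*0 + 4)*(-4 + 4))/(23 + 3*(((4 - 4)*(-2))*0 + 4) + 3*(((4 - 4)*(-2))*0 + 4)*(-4 + 4)) + 64*4 = 4*(-8 - ((0*(-2))*0 + 4) - 1*((0*(-2))*0 + 4)*0)/(23 + 3*((0*(-2))*0 + 4) + 3*((0*(-2))*0 + 4)*0) + 256 = 4*(-8 - (0*0 + 4) - 1*(0*0 + 4)*0)/(23 + 3*(0*0 + 4) + 3*(0*0 + 4)*0) + 256 = 4*(-8 - (0 + 4) - 1*(0 + 4)*0)/(23 + 3*(0 + 4) + 3*(0 + 4)*0) + 256 = 4*(-8 - 1*4 - 1*4*0)/(23 + 3*4 + 3*4*0) + 256 = 4*(-8 - 4 + 0)/(23 + 12 + 0) + 256 = 4*(-12)/35 + 256 = 4*(1/35)*(-12) + 256 = -48/35 + 256 = 8912/35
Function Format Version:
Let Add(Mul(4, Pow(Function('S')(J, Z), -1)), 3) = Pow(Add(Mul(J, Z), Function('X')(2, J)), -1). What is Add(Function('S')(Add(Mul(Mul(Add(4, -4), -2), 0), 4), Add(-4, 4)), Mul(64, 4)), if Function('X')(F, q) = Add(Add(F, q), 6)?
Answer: Rational(8912, 35) ≈ 254.63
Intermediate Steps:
Function('X')(F, q) = Add(6, F, q)
Function('S')(J, Z) = Mul(4, Pow(Add(-3, Pow(Add(8, J, Mul(J, Z)), -1)), -1)) (Function('S')(J, Z) = Mul(4, Pow(Add(-3, Pow(Add(Mul(J, Z), Add(6, 2, J)), -1)), -1)) = Mul(4, Pow(Add(-3, Pow(Add(Mul(J, Z), Add(8, J)), -1)), -1)) = Mul(4, Pow(Add(-3, Pow(Add(8, J, Mul(J, Z)), -1)), -1)))
Add(Function('S')(Add(Mul(Mul(Add(4, -4), -2), 0), 4), Add(-4, 4)), Mul(64, 4)) = Add(Mul(4, Pow(Add(23, Mul(3, Add(Mul(Mul(Add(4, -4), -2), 0), 4)), Mul(3, Add(Mul(Mul(Add(4, -4), -2), 0), 4), Add(-4, 4))), -1), Add(-8, Mul(-1, Add(Mul(Mul(Add(4, -4), -2), 0), 4)), Mul(-1, Add(Mul(Mul(Add(4, -4), -2), 0), 4), Add(-4, 4)))), Mul(64, 4)) = Add(Mul(4, Pow(Add(23, Mul(3, Add(Mul(Mul(0, -2), 0), 4)), Mul(3, Add(Mul(Mul(0, -2), 0), 4), 0)), -1), Add(-8, Mul(-1, Add(Mul(Mul(0, -2), 0), 4)), Mul(-1, Add(Mul(Mul(0, -2), 0), 4), 0))), 256) = Add(Mul(4, Pow(Add(23, Mul(3, Add(Mul(0, 0), 4)), Mul(3, Add(Mul(0, 0), 4), 0)), -1), Add(-8, Mul(-1, Add(Mul(0, 0), 4)), Mul(-1, Add(Mul(0, 0), 4), 0))), 256) = Add(Mul(4, Pow(Add(23, Mul(3, Add(0, 4)), Mul(3, Add(0, 4), 0)), -1), Add(-8, Mul(-1, Add(0, 4)), Mul(-1, Add(0, 4), 0))), 256) = Add(Mul(4, Pow(Add(23, Mul(3, 4), Mul(3, 4, 0)), -1), Add(-8, Mul(-1, 4), Mul(-1, 4, 0))), 256) = Add(Mul(4, Pow(Add(23, 12, 0), -1), Add(-8, -4, 0)), 256) = Add(Mul(4, Pow(35, -1), -12), 256) = Add(Mul(4, Rational(1, 35), -12), 256) = Add(Rational(-48, 35), 256) = Rational(8912, 35)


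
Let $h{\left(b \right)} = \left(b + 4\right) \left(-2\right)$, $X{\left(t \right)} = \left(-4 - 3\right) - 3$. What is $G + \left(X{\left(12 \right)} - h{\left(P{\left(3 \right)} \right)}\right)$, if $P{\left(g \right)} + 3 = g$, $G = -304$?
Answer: $-306$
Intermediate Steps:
$P{\left(g \right)} = -3 + g$
$X{\left(t \right)} = -10$ ($X{\left(t \right)} = -7 - 3 = -10$)
$h{\left(b \right)} = -8 - 2 b$ ($h{\left(b \right)} = \left(4 + b\right) \left(-2\right) = -8 - 2 b$)
$G + \left(X{\left(12 \right)} - h{\left(P{\left(3 \right)} \right)}\right) = -304 - \left(2 - 2 \left(-3 + 3\right)\right) = -304 - \left(2 + 0\right) = -304 - 2 = -306$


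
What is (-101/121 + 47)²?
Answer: 31203396/14641 ≈ 2131.2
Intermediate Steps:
(-101/121 + 47)² = (5586/121)² = 31203396/14641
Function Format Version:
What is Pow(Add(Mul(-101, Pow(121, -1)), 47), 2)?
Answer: Rational(31203396, 14641) ≈ 2131.2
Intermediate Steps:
Pow(Add(Mul(-101, Pow(121, -1)), 47), 2) = Pow(Add(Mul(-101, Rational(1, 121)), 47), 2) = Pow(Add(Rational(-101, 121), 47), 2) = Pow(Rational(5586, 121), 2) = Rational(31203396, 14641)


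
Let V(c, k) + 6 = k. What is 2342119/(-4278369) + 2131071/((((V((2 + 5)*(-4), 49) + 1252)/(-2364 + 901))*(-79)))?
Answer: 1905524963499406/62528362935 ≈ 30475.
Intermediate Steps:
V(c, k) = -6 + k
2342119/(-4278369) + 2131071/((((V((2 + 5)*(-4), 49) + 1252)/(-2364 + 901))*(-79))) = 2342119/(-4278369) + 2131071/(((((-6 + 49) + 1252)/(-2364 + 901))*(-79))) = 2342119*(-1/4278369) + 2131071/((((43 + 1252)/(-1463))*(-79))) = -2342119/4278369 + 2131071/(((1295*(-1/1463))*(-79))) = -2342119/4278369 + 2131071/((-185/209*(-79))) = -2342119/4278369 + 2131071/(14615/209) = -2342119/4278369 + 2131071*(209/14615) = -2342119/4278369 + 445393839/14615 = 1905524963499406/62528362935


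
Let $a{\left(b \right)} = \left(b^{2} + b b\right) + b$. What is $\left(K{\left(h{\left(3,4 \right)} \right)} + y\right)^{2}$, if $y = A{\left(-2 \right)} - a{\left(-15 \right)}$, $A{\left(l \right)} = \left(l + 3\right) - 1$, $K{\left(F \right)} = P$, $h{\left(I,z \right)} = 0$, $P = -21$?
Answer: $207936$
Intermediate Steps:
$K{\left(F \right)} = -21$
$A{\left(l \right)} = 2 + l$ ($A{\left(l \right)} = \left(3 + l\right) - 1 = 2 + l$)
$a{\left(b \right)} = b + 2 b^{2}$ ($a{\left(b \right)} = \left(b^{2} + b^{2}\right) + b = 2 b^{2} + b = b + 2 b^{2}$)
$y = -435$ ($y = \left(2 - 2\right) - - 15 \left(1 + 2 \left(-15\right)\right) = 0 - - 15 \left(1 - 30\right) = 0 - \left(-15\right) \left(-29\right) = 0 - 435 = -435$)
$\left(K{\left(h{\left(3,4 \right)} \right)} + y\right)^{2} = \left(-21 - 435\right)^{2} = \left(-456\right)^{2} = 207936$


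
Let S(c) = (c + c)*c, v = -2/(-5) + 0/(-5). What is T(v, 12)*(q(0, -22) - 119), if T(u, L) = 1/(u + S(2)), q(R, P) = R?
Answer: -85/6 ≈ -14.167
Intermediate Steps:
v = ⅖ (v = -2*(-⅕) + 0*(-⅕) = ⅖ + 0 = ⅖ ≈ 0.40000)
S(c) = 2*c² (S(c) = (2*c)*c = 2*c²)
T(u, L) = 1/(8 + u) (T(u, L) = 1/(u + 2*2²) = 1/(u + 2*4) = 1/(u + 8) = 1/(8 + u))
T(v, 12)*(q(0, -22) - 119) = (0 - 119)/(8 + ⅖) = -119/(42/5) = (5/42)*(-119) = -85/6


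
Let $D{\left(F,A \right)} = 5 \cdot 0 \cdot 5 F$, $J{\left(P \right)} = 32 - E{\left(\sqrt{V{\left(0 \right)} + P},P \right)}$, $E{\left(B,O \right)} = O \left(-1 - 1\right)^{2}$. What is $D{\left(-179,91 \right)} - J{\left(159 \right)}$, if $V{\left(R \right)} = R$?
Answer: $604$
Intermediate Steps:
$E{\left(B,O \right)} = 4 O$ ($E{\left(B,O \right)} = O \left(-2\right)^{2} = O 4 = 4 O$)
$J{\left(P \right)} = 32 - 4 P$
$D{\left(F,A \right)} = 0$ ($D{\left(F,A \right)} = 5 \cdot 0 F = 0 F = 0$)
$D{\left(-179,91 \right)} - J{\left(159 \right)} = 0 - \left(32 - 636\right) = 0 - -604 = 0 + 604 = 604$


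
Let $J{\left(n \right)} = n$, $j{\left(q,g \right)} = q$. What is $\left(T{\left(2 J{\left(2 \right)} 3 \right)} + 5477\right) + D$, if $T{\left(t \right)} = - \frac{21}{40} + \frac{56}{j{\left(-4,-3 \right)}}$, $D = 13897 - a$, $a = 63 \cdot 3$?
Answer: $\frac{766819}{40} \approx 19170.0$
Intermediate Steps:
$a = 189$
$D = 13708$ ($D = 13897 - 189 = 13708$)
$T{\left(t \right)} = - \frac{581}{40}$ ($T{\left(t \right)} = - \frac{21}{40} + \frac{56}{-4} = \left(-21\right) \frac{1}{40} + 56 \left(- \frac{1}{4}\right) = - \frac{21}{40} - 14 = - \frac{581}{40}$)
$\left(T{\left(2 J{\left(2 \right)} 3 \right)} + 5477\right) + D = \left(- \frac{581}{40} + 5477\right) + 13708 = \frac{218499}{40} + 13708 = \frac{766819}{40}$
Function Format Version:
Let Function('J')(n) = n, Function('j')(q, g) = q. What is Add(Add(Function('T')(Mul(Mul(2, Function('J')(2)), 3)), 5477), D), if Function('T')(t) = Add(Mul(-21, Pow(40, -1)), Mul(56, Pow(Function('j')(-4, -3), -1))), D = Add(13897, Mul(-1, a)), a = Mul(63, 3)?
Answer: Rational(766819, 40) ≈ 19170.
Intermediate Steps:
a = 189
D = 13708 (D = Add(13897, Mul(-1, 189)) = Add(13897, -189) = 13708)
Function('T')(t) = Rational(-581, 40) (Function('T')(t) = Add(Mul(-21, Pow(40, -1)), Mul(56, Pow(-4, -1))) = Add(Mul(-21, Rational(1, 40)), Mul(56, Rational(-1, 4))) = Add(Rational(-21, 40), -14) = Rational(-581, 40))
Add(Add(Function('T')(Mul(Mul(2, Function('J')(2)), 3)), 5477), D) = Add(Add(Rational(-581, 40), 5477), 13708) = Add(Rational(218499, 40), 13708) = Rational(766819, 40)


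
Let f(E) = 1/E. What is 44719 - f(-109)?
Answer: 4874372/109 ≈ 44719.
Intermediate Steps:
44719 - f(-109) = 44719 - 1/(-109) = 44719 - 1*(-1/109) = 44719 + 1/109 = 4874372/109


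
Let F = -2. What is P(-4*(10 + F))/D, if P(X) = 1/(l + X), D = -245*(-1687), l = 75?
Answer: 1/17772545 ≈ 5.6267e-8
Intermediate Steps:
D = 413315
P(X) = 1/(75 + X)
P(-4*(10 + F))/D = 1/((75 - 4*(10 - 2))*413315) = (1/413315)/(75 - 4*8) = (1/413315)/(75 - 32) = (1/413315)/43 = (1/43)*(1/413315) = 1/17772545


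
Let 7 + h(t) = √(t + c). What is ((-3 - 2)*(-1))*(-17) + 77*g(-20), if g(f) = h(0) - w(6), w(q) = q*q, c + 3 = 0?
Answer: -3396 + 77*I*√3 ≈ -3396.0 + 133.37*I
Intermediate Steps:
c = -3 (c = -3 + 0 = -3)
w(q) = q²
h(t) = -7 + √(-3 + t) (h(t) = -7 + √(t - 3) = -7 + √(-3 + t))
g(f) = -43 + I*√3 (g(f) = (-7 + √(-3 + 0)) - 1*6² = (-7 + √(-3)) - 1*36 = (-7 + I*√3) - 36 = -43 + I*√3)
((-3 - 2)*(-1))*(-17) + 77*g(-20) = ((-3 - 2)*(-1))*(-17) + 77*(-43 + I*√3) = -5*(-1)*(-17) + (-3311 + 77*I*√3) = 5*(-17) + (-3311 + 77*I*√3) = -85 + (-3311 + 77*I*√3) = -3396 + 77*I*√3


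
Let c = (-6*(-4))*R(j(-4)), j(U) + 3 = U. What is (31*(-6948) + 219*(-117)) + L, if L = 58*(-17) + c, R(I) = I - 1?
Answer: -242189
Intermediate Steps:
j(U) = -3 + U
R(I) = -1 + I
c = -192 (c = (-6*(-4))*(-1 + (-3 - 4)) = 24*(-1 - 7) = 24*(-8) = -192)
L = -1178 (L = 58*(-17) - 192 = -986 - 192 = -1178)
(31*(-6948) + 219*(-117)) + L = (31*(-6948) + 219*(-117)) - 1178 = (-215388 - 25623) - 1178 = -241011 - 1178 = -242189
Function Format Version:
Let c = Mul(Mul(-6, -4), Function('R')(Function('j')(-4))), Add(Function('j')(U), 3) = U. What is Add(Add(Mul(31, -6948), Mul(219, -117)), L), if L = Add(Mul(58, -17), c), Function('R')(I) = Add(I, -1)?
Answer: -242189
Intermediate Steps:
Function('j')(U) = Add(-3, U)
Function('R')(I) = Add(-1, I)
c = -192 (c = Mul(Mul(-6, -4), Add(-1, Add(-3, -4))) = Mul(24, Add(-1, -7)) = Mul(24, -8) = -192)
L = -1178 (L = Add(Mul(58, -17), -192) = Add(-986, -192) = -1178)
Add(Add(Mul(31, -6948), Mul(219, -117)), L) = Add(Add(Mul(31, -6948), Mul(219, -117)), -1178) = Add(Add(-215388, -25623), -1178) = Add(-241011, -1178) = -242189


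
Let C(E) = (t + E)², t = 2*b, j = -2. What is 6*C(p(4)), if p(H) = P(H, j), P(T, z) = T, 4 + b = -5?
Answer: 1176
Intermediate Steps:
b = -9 (b = -4 - 5 = -9)
t = -18 (t = 2*(-9) = -18)
p(H) = H
C(E) = (-18 + E)²
6*C(p(4)) = 6*(-18 + 4)² = 6*(-14)² = 6*196 = 1176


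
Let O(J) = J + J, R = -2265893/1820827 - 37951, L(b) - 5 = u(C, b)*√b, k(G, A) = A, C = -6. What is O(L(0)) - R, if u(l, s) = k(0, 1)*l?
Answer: 69122679640/1820827 ≈ 37962.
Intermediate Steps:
u(l, s) = l (u(l, s) = 1*l = l)
L(b) = 5 - 6*√b
R = -69104471370/1820827 (R = -2265893*1/1820827 - 37951 = -2265893/1820827 - 37951 = -69104471370/1820827 ≈ -37952.)
O(J) = 2*J
O(L(0)) - R = 2*(5 - 6*√0) - 1*(-69104471370/1820827) = 2*(5 - 6*0) + 69104471370/1820827 = 2*(5 + 0) + 69104471370/1820827 = 2*5 + 69104471370/1820827 = 10 + 69104471370/1820827 = 69122679640/1820827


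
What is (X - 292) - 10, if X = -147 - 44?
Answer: -493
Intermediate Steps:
X = -191
(X - 292) - 10 = (-191 - 292) - 10 = -483 - 10 = -493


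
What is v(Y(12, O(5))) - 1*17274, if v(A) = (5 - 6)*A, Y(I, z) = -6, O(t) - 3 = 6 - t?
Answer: -17268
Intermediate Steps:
O(t) = 9 - t (O(t) = 3 + (6 - t) = 9 - t)
v(A) = -A
v(Y(12, O(5))) - 1*17274 = -1*(-6) - 1*17274 = 6 - 17274 = -17268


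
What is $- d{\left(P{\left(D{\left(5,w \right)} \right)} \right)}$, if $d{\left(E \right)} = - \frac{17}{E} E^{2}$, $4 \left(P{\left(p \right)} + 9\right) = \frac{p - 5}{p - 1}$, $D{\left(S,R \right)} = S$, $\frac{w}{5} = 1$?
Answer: $-153$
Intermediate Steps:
$w = 5$ ($w = 5 \cdot 1 = 5$)
$P{\left(p \right)} = -9 + \frac{-5 + p}{4 \left(-1 + p\right)}$ ($P{\left(p \right)} = -9 + \frac{\left(p - 5\right) \frac{1}{p - 1}}{4} = -9 + \frac{\left(-5 + p\right) \frac{1}{-1 + p}}{4} = -9 + \frac{\frac{1}{-1 + p} \left(-5 + p\right)}{4} = -9 + \frac{-5 + p}{4 \left(-1 + p\right)}$)
$d{\left(E \right)} = - 17 E$
$- d{\left(P{\left(D{\left(5,w \right)} \right)} \right)} = - \left(-17\right) \frac{31 - 175}{4 \left(-1 + 5\right)} = - \left(-17\right) \frac{31 - 175}{4 \cdot 4} = - \left(-17\right) \frac{1}{4} \cdot \frac{1}{4} \left(-144\right) = - \left(-17\right) \left(-9\right) = \left(-1\right) 153 = -153$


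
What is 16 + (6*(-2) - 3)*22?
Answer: -314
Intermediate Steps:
16 + (6*(-2) - 3)*22 = 16 + (-12 - 3)*22 = 16 - 15*22 = 16 - 330 = -314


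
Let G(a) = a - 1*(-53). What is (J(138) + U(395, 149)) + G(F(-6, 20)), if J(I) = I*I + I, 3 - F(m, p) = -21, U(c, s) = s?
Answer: 19408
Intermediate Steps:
F(m, p) = 24 (F(m, p) = 3 - 1*(-21) = 3 + 21 = 24)
G(a) = 53 + a (G(a) = a + 53 = 53 + a)
J(I) = I + I² (J(I) = I² + I = I + I²)
(J(138) + U(395, 149)) + G(F(-6, 20)) = (138*(1 + 138) + 149) + (53 + 24) = (138*139 + 149) + 77 = (19182 + 149) + 77 = 19331 + 77 = 19408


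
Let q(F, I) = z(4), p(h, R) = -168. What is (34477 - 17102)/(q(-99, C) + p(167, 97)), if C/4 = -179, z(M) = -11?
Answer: -17375/179 ≈ -97.067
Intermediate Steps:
C = -716 (C = 4*(-179) = -716)
q(F, I) = -11
(34477 - 17102)/(q(-99, C) + p(167, 97)) = (34477 - 17102)/(-11 - 168) = 17375/(-179) = 17375*(-1/179) = -17375/179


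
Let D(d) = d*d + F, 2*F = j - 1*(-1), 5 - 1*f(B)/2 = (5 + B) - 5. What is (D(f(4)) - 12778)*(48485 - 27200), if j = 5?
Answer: -271830735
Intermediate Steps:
f(B) = 10 - 2*B (f(B) = 10 - 2*((5 + B) - 5) = 10 - 2*B)
F = 3 (F = (5 - 1*(-1))/2 = (5 + 1)/2 = (1/2)*6 = 3)
D(d) = 3 + d**2 (D(d) = d*d + 3 = d**2 + 3 = 3 + d**2)
(D(f(4)) - 12778)*(48485 - 27200) = ((3 + (10 - 2*4)**2) - 12778)*(48485 - 27200) = ((3 + (10 - 8)**2) - 12778)*21285 = ((3 + 2**2) - 12778)*21285 = ((3 + 4) - 12778)*21285 = (7 - 12778)*21285 = -12771*21285 = -271830735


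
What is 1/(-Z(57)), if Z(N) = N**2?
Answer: -1/3249 ≈ -0.00030779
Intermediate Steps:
1/(-Z(57)) = 1/(-1*57**2) = 1/(-1*3249) = 1/(-3249) = -1/3249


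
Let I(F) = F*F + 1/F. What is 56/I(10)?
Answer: 80/143 ≈ 0.55944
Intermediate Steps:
I(F) = 1/F + F² (I(F) = F² + 1/F = 1/F + F²)
56/I(10) = 56/(((1 + 10³)/10)) = 56/(((1 + 1000)/10)) = 56/(((⅒)*1001)) = 56/(1001/10) = 56*(10/1001) = 80/143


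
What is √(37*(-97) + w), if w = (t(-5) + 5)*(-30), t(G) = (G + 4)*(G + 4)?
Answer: I*√3769 ≈ 61.392*I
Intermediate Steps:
t(G) = (4 + G)² (t(G) = (4 + G)*(4 + G) = (4 + G)²)
w = -180 (w = ((4 - 5)² + 5)*(-30) = ((-1)² + 5)*(-30) = (1 + 5)*(-30) = 6*(-30) = -180)
√(37*(-97) + w) = √(37*(-97) - 180) = √(-3589 - 180) = √(-3769) = I*√3769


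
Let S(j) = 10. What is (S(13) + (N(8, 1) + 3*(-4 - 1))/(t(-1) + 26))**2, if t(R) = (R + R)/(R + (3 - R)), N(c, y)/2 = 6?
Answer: 564001/5776 ≈ 97.646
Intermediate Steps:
N(c, y) = 12 (N(c, y) = 2*6 = 12)
t(R) = 2*R/3 (t(R) = (2*R)/3 = (2*R)*(1/3) = 2*R/3)
(S(13) + (N(8, 1) + 3*(-4 - 1))/(t(-1) + 26))**2 = (10 + (12 + 3*(-4 - 1))/((2/3)*(-1) + 26))**2 = (10 + (12 + 3*(-5))/(-2/3 + 26))**2 = (10 + (12 - 15)/(76/3))**2 = (10 - 3*3/76)**2 = (10 - 9/76)**2 = (751/76)**2 = 564001/5776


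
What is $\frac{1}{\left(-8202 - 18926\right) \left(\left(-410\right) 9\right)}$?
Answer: $\frac{1}{100102320} \approx 9.9898 \cdot 10^{-9}$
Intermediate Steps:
$\frac{1}{\left(-8202 - 18926\right) \left(\left(-410\right) 9\right)} = \frac{1}{\left(-27128\right) \left(-3690\right)} = \left(- \frac{1}{27128}\right) \left(- \frac{1}{3690}\right) = \frac{1}{100102320}$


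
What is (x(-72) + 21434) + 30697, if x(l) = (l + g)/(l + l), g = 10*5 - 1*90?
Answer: 469186/9 ≈ 52132.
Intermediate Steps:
g = -40 (g = 50 - 90 = -40)
x(l) = (-40 + l)/(2*l) (x(l) = (l - 40)/(l + l) = (-40 + l)/((2*l)) = (-40 + l)*(1/(2*l)) = (-40 + l)/(2*l))
(x(-72) + 21434) + 30697 = ((1/2)*(-40 - 72)/(-72) + 21434) + 30697 = ((1/2)*(-1/72)*(-112) + 21434) + 30697 = (7/9 + 21434) + 30697 = 192913/9 + 30697 = 469186/9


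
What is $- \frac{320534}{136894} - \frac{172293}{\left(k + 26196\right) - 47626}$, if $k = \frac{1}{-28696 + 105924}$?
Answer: $\frac{645503840669975}{113279513881433} \approx 5.6983$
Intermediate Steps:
$k = \frac{1}{77228} \approx 1.2949 \cdot 10^{-5}$
$- \frac{320534}{136894} - \frac{172293}{\left(k + 26196\right) - 47626} = - \frac{320534}{136894} - \frac{172293}{\left(\frac{1}{77228} + 26196\right) - 47626} = \left(-320534\right) \frac{1}{136894} - \frac{172293}{\frac{2023064689}{77228} - 47626} = - \frac{160267}{68447} - \frac{172293}{- \frac{1654996039}{77228}} = - \frac{160267}{68447} - - \frac{13305843804}{1654996039} = - \frac{160267}{68447} + \frac{13305843804}{1654996039} = \frac{645503840669975}{113279513881433}$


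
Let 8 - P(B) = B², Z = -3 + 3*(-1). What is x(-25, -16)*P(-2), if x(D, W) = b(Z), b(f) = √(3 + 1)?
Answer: 8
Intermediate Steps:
Z = -6 (Z = -3 - 3 = -6)
b(f) = 2 (b(f) = √4 = 2)
x(D, W) = 2
P(B) = 8 - B²
x(-25, -16)*P(-2) = 2*(8 - 1*(-2)²) = 2*(8 - 1*4) = 2*(8 - 4) = 2*4 = 8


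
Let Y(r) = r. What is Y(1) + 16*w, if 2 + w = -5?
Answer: -111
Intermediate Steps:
w = -7 (w = -2 - 5 = -7)
Y(1) + 16*w = 1 + 16*(-7) = 1 - 112 = -111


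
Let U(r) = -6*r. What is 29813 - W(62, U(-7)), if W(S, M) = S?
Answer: 29751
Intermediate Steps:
29813 - W(62, U(-7)) = 29813 - 1*62 = 29813 - 62 = 29751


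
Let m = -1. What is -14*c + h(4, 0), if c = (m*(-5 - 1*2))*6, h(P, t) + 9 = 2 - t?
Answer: -595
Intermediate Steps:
h(P, t) = -7 - t (h(P, t) = -9 + (2 - t) = -7 - t)
c = 42 (c = -(-5 - 1*2)*6 = -(-5 - 2)*6 = -1*(-7)*6 = 7*6 = 42)
-14*c + h(4, 0) = -14*42 + (-7 - 1*0) = -588 + (-7 + 0) = -588 - 7 = -595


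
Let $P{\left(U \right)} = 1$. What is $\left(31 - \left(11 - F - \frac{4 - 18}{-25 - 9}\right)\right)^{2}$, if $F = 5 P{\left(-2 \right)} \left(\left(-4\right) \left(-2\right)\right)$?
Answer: $\frac{1054729}{289} \approx 3649.6$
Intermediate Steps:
$F = 40$ ($F = 5 \cdot 1 \left(\left(-4\right) \left(-2\right)\right) = 5 \cdot 8 = 40$)
$\left(31 - \left(11 - F - \frac{4 - 18}{-25 - 9}\right)\right)^{2} = \left(31 + \left(\left(\frac{4 - 18}{-25 - 9} - 11\right) + 40\right)\right)^{2} = \left(31 + \left(\left(- \frac{14}{-34} - 11\right) + 40\right)\right)^{2} = \left(31 + \left(\left(\left(-14\right) \left(- \frac{1}{34}\right) - 11\right) + 40\right)\right)^{2} = \left(31 + \left(\left(\frac{7}{17} - 11\right) + 40\right)\right)^{2} = \left(31 + \left(- \frac{180}{17} + 40\right)\right)^{2} = \left(31 + \frac{500}{17}\right)^{2} = \left(\frac{1027}{17}\right)^{2} = \frac{1054729}{289}$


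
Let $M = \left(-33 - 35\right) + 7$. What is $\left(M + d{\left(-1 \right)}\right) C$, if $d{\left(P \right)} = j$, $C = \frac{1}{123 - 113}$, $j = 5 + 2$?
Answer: $- \frac{27}{5} \approx -5.4$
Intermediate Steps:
$M = -61$ ($M = -68 + 7 = -61$)
$j = 7$
$C = \frac{1}{10} \approx 0.1$
$d{\left(P \right)} = 7$
$\left(M + d{\left(-1 \right)}\right) C = \left(-61 + 7\right) \frac{1}{10} = \left(-54\right) \frac{1}{10} = - \frac{27}{5}$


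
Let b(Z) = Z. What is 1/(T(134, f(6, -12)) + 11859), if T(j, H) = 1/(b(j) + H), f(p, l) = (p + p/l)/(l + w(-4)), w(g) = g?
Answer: 4277/50720975 ≈ 8.4324e-5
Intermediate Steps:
f(p, l) = (p + p/l)/(-4 + l) (f(p, l) = (p + p/l)/(l - 4) = (p + p/l)/(-4 + l))
T(j, H) = 1/(H + j) (T(j, H) = 1/(j + H) = 1/(H + j))
1/(T(134, f(6, -12)) + 11859) = 1/(1/(6*(1 - 12)/(-12*(-4 - 12)) + 134) + 11859) = 1/(1/(6*(-1/12)*(-11)/(-16) + 134) + 11859) = 1/(1/(6*(-1/12)*(-1/16)*(-11) + 134) + 11859) = 1/(1/(-11/32 + 134) + 11859) = 1/(1/(4277/32) + 11859) = 1/(32/4277 + 11859) = 1/(50720975/4277) = 4277/50720975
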